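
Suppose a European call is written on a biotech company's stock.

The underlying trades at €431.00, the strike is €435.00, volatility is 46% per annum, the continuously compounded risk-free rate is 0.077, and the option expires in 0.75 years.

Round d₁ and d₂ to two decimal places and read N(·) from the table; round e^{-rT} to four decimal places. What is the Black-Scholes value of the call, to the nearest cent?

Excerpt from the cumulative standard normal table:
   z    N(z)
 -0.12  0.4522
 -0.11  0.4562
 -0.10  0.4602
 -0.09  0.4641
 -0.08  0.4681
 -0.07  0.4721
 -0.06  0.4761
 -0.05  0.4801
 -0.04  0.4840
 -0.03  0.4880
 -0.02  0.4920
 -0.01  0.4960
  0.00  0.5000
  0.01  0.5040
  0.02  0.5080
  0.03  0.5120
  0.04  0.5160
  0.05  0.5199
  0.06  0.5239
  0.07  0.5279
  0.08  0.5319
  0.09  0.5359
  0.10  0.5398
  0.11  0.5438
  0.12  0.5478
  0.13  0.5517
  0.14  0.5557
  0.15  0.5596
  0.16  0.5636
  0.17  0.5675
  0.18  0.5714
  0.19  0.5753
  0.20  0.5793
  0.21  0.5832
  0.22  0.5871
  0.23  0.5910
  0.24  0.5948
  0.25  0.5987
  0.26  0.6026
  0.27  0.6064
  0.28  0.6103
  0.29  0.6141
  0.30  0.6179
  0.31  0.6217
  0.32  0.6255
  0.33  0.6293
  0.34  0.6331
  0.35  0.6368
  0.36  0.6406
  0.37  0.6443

T = 0.75;  σ√T = 0.3984
d₁ = [ln(431/435) + (0.077 + ½·0.46²)·0.75] / (σ√T) = (-0.0092 + 0.1371) / 0.3984 = 0.3210 which rounds to 0.32
d₂ = 0.3210 − 0.3984 = -0.0774 which rounds to -0.08
exp(−rT) = exp(−0.077·0.75) = 0.9439
C = 431·N(0.32) − 435·0.9439·N(-0.08) = 431·0.6255 − 435·0.9439·0.4681 = 269.5905 − 192.2002 = 77.3903

€77.39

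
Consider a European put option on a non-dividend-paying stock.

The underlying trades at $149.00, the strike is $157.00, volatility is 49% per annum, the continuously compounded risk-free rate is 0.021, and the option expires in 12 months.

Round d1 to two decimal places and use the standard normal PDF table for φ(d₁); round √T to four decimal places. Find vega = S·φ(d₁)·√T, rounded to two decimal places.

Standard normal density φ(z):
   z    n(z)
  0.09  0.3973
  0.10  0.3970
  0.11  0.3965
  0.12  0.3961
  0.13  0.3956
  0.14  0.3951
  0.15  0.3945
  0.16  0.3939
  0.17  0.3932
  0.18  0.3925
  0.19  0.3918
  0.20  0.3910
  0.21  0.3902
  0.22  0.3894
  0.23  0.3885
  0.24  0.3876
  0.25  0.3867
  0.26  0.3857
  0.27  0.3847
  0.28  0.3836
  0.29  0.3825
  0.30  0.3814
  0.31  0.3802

σ√T = 0.49·√1 = 0.4900
d₁ = [ln(149/157) + (0.021 + 0.49²/2)·1] / 0.4900 = [-0.0523 + 0.1410] / 0.4900 = 0.1811 ≈ 0.18
√T = √1 = 1.0000
φ(d₁) = φ(0.18) = 0.3925
vega = S·φ(d₁)·√T = 149·0.3925·1.0000 = 58.4825

58.48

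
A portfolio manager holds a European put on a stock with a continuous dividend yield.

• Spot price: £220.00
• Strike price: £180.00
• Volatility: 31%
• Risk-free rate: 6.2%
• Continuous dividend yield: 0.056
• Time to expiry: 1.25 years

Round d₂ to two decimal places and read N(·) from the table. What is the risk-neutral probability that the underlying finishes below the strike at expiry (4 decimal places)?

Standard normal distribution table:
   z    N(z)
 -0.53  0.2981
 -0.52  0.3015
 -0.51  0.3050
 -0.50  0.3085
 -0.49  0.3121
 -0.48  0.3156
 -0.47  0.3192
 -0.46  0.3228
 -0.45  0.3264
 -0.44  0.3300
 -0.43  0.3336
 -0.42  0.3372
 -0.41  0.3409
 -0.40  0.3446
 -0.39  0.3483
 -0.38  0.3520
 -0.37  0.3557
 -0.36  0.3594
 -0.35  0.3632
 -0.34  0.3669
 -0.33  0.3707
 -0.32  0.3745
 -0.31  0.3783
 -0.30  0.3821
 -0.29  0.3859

σ√T = 0.31·√1.25 = 0.3466
d₁ = [ln(220/180) + (0.062 − 0.056 + 0.31²/2)·1.25] / 0.3466 = [0.2007 + 0.0676] / 0.3466 = 0.7739 → 0.77
d₂ = d₁ − σ√T = 0.7739 − 0.3466 = 0.4273 → 0.43
Pr(exercise) under Q = N(−d₂) = N(-0.43) = 0.3336

0.3336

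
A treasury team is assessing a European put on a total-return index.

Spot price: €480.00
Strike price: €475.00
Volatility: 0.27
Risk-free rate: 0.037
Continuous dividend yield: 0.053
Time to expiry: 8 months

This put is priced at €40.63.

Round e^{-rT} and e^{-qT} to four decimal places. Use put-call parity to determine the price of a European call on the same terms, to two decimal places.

€40.56

exp(−qT) = exp(−0.053·0.6667) = 0.9653;  exp(−rT) = exp(−0.037·0.6667) = 0.9756
Put-call parity: C − P = S·e^(−qT) − K·e^(−rT) = 480·0.9653 − 475·0.9756 = 463.3440 − 463.4100 = -0.0660
C = P + (C − P) = 40.63 + (-0.0660) = 40.5640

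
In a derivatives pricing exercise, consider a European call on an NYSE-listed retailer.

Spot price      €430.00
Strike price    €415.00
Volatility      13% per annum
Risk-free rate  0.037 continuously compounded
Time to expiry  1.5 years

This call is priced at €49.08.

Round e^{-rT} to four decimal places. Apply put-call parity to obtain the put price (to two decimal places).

€11.67

exp(−rT) = exp(−0.037·1.5) = 0.9460
Put-call parity: C − P = S − K·e^(−rT) = 430 − 415·0.9460 = 430 − 392.5900 = 37.4100
P = C − (C − P) = 49.08 − (37.4100) = 11.6700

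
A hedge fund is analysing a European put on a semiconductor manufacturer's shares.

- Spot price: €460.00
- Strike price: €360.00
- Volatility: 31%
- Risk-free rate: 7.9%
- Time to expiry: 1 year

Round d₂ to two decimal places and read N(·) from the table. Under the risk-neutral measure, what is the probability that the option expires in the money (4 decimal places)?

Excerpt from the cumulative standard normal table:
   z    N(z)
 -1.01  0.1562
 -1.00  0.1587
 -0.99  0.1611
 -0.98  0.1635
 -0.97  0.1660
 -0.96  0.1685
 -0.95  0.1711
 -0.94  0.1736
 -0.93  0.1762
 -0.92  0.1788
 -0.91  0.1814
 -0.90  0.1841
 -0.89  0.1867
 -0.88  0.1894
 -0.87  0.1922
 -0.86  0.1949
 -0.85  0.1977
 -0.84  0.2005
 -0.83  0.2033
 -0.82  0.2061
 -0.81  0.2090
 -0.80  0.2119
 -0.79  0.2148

σ√T = 0.31 × 1.0000 = 0.3100
ln(S/K) + (r + σ²/2)T = ln(460/360) + (0.079 + 0.31²/2)·1 = 0.2451 + 0.1270 = 0.3722
d₁ = 0.3722 / 0.3100 = 1.2006 which rounds to 1.20
d₂ = d₁ − σ√T = 1.2006 − 0.3100 = 0.8906 which rounds to 0.89
Risk-neutral Pr[S_T < K] = N(−d₂) = N(-0.89) = 0.1867

0.1867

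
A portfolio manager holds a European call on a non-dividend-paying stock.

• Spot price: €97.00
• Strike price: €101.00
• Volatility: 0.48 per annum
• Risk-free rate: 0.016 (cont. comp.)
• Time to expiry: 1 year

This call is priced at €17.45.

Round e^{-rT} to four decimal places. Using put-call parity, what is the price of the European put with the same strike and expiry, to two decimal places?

exp(−rT) = exp(−0.016·1) = 0.9841
Put-call parity: C − P = S − K·e^(−rT) = 97 − 101·0.9841 = 97 − 99.3941 = -2.3941
P = C − (C − P) = 17.45 − (-2.3941) = 19.8441

€19.84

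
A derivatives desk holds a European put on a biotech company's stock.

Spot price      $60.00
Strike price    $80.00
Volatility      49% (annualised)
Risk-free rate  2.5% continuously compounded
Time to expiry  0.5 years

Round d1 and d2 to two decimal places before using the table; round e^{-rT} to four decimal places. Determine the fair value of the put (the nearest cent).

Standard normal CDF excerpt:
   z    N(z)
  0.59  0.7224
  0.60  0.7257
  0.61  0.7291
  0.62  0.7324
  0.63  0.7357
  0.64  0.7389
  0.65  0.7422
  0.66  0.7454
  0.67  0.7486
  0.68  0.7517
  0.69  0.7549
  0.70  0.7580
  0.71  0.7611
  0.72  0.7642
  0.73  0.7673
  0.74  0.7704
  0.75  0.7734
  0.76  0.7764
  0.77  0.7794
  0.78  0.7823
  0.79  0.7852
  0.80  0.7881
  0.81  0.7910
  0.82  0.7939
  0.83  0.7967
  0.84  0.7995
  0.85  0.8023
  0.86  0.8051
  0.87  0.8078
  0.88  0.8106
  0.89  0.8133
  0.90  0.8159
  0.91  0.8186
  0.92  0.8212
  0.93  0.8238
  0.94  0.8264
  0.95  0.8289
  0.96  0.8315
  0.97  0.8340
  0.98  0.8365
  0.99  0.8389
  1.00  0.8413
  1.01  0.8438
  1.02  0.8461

$21.95

σ√T = 0.49 × 0.7071 = 0.3465
ln(S/K) + (r + σ²/2)T = ln(60/80) + (0.025 + 0.49²/2)·0.5 = -0.2877 + 0.0725 = -0.2152
d₁ = -0.2152 / 0.3465 = -0.6210 which rounds to -0.62
d₂ = d₁ − σ√T = -0.6210 − 0.3465 = -0.9675 which rounds to -0.97
exp(−rT) = exp(−0.025·0.5) = 0.9876
N(−d₂) = N(0.97) = 0.8340;  N(−d₁) = N(0.62) = 0.7324
P = 80·0.9876·0.8340 − 60·0.7324 = 65.8927 − 43.9440 = 21.9487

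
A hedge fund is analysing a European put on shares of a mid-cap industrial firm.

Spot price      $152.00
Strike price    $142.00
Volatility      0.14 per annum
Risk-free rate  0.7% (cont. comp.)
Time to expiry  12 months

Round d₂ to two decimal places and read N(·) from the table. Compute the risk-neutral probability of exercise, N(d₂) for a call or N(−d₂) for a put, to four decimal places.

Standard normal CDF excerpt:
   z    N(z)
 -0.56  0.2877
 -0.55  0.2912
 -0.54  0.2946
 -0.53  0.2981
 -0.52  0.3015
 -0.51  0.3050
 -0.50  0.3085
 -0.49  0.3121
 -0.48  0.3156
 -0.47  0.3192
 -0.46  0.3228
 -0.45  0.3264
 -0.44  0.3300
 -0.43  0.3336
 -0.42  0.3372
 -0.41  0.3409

σ√T = 0.14 × 1.0000 = 0.1400
d₁ = [ln(152/142) + (0.007 + 0.14²/2)·1] / 0.1400 = [0.0681 + 0.0168] / 0.1400 = 0.6061 ⇒ 0.61
d₂ = d₁ − σ√T = 0.6061 − 0.1400 = 0.4661 ⇒ 0.47
Pr(exercise) under Q = N(−d₂) = N(-0.47) = 0.3192

0.3192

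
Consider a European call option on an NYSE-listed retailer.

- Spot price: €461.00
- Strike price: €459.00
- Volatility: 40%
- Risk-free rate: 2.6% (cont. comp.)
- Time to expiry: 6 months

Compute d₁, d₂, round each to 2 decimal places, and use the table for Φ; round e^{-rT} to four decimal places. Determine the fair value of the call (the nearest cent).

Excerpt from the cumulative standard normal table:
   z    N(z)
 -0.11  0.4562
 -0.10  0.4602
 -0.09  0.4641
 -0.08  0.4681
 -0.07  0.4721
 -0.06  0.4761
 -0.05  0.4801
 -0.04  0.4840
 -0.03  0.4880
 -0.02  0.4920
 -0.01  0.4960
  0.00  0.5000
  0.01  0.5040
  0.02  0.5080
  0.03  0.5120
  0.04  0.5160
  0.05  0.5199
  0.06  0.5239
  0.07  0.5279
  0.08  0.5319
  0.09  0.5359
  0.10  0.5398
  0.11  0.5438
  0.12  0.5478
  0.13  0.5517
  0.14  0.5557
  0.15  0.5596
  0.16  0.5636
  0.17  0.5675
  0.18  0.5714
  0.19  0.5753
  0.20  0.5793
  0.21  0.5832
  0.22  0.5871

€54.97

T = 0.5;  σ√T = 0.2828
d₁ = [ln(461/459) + (0.026 + 0.4²/2)·0.5] / 0.2828 = [0.0043 + 0.0530] / 0.2828 = 0.2028 ⇒ 0.20
d₂ = d₁ − σ√T = 0.2028 − 0.2828 = -0.0801 ⇒ -0.08
exp(−rT) = exp(−0.026·0.5) = 0.9871
N(d₁) = N(0.20) = 0.5793;  N(d₂) = N(-0.08) = 0.4681
C = 461·0.5793 − 459·0.9871·0.4681 = 267.0573 − 212.0862 = 54.9711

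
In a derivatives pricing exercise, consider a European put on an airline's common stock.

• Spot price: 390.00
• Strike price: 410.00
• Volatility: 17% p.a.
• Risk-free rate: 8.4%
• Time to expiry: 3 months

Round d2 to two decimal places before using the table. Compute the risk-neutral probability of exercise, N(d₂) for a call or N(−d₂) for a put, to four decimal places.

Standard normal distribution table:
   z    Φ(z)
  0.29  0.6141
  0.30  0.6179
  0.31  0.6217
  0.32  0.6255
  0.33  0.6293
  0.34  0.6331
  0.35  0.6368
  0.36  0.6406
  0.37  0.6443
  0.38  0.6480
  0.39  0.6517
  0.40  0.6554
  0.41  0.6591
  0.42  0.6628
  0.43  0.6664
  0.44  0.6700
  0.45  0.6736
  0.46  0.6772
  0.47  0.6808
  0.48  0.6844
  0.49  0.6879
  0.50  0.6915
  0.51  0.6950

T = 0.25;  σ√T = 0.0850
d₁ = [ln(390/410) + (0.084 + 0.17²/2)·0.25] / 0.0850 = [-0.0500 + 0.0246] / 0.0850 = -0.2988 ≈ -0.30
d₂ = d₁ − σ√T = -0.2988 − 0.0850 = -0.3838 ≈ -0.38
Pr(exercise) under Q = N(−d₂) = N(0.38) = 0.6480

0.6480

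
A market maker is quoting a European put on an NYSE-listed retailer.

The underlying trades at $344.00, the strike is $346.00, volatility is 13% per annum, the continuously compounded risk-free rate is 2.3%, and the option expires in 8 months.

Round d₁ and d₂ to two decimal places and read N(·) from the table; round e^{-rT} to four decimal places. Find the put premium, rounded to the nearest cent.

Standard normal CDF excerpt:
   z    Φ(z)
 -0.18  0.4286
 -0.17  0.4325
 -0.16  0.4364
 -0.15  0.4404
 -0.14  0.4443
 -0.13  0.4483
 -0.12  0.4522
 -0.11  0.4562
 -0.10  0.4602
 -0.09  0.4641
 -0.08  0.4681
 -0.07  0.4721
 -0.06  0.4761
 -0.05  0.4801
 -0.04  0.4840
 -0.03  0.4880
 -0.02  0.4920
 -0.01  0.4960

σ√T = 0.13·√0.6667 = 0.1061
d₁ = [ln(344/346) + (0.023 + 0.13²/2)·0.6667] / 0.1061 = [-0.0058 + 0.0210] / 0.1061 = 0.1429 ⇒ 0.14
d₂ = d₁ − σ√T = 0.1429 − 0.1061 = 0.0368 ⇒ 0.04
exp(−rT) = exp(−0.023·0.6667) = 0.9848
P = 346·0.9848·N(-0.04) − 344·N(-0.14) = 346·0.9848·0.4840 − 344·0.4443 = 164.9185 − 152.8392 = 12.0793

$12.08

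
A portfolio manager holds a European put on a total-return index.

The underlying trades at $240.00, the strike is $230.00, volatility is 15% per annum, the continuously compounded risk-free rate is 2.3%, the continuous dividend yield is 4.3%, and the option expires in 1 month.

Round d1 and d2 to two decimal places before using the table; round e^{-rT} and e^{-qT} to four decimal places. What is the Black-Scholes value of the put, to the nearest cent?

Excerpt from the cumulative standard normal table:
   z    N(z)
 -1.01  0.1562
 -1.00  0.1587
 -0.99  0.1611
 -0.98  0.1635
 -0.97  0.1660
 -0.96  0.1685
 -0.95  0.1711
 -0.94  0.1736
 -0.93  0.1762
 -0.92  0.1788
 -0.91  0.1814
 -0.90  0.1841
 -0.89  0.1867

$1.35

σ√T = 0.15 × 0.2887 = 0.0433
d₁ = [ln(240/230) + (0.023 − 0.043 + ½·0.15²)·0.08333] / (σ√T) = (0.0426 − 0.0007) / 0.0433 = 0.9660 ≈ 0.97
d₂ = 0.9660 − 0.0433 = 0.9227 ≈ 0.92
exp(−qT) = exp(−0.043·0.08333) = 0.9964;  exp(−rT) = exp(−0.023·0.08333) = 0.9981
N(−d₂) = N(-0.92) = 0.1788;  N(−d₁) = N(-0.97) = 0.1660
P = 230·0.9981·0.1788 − 240·0.9964·0.1660 = 41.0459 − 39.6966 = 1.3493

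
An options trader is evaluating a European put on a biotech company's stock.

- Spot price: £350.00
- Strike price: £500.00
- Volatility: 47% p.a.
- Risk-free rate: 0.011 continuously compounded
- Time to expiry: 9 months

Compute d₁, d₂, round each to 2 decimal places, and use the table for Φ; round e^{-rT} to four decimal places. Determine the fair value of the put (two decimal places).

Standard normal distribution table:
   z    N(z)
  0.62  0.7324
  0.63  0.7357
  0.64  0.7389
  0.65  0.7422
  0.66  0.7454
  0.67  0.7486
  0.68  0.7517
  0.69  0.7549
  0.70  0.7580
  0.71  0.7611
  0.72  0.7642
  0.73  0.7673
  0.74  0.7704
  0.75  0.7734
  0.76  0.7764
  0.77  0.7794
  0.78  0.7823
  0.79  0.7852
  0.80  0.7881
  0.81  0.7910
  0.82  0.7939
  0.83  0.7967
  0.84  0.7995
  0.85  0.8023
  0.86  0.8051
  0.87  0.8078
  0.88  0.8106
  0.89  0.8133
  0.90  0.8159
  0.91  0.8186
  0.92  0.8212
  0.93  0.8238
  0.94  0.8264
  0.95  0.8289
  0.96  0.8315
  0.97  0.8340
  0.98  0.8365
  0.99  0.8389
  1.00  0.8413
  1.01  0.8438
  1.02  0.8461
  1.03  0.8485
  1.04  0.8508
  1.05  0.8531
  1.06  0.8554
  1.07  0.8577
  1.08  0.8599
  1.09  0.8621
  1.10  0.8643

£164.42

σ√T = 0.47·√0.75 = 0.4070
ln(S/K) + (r + σ²/2)T = ln(350/500) + (0.011 + 0.47²/2)·0.75 = -0.3567 + 0.0911 = -0.2656
d₁ = -0.2656 / 0.4070 = -0.6525 ⇒ -0.65
d₂ = d₁ − σ√T = -0.6525 − 0.4070 = -1.0595 ⇒ -1.06
e^(−rT) = e^(−0.011·0.75) = 0.9918
P = 500·0.9918·N(1.06) − 350·N(0.65) = 500·0.9918·0.8554 − 350·0.7422 = 424.1929 − 259.7700 = 164.4229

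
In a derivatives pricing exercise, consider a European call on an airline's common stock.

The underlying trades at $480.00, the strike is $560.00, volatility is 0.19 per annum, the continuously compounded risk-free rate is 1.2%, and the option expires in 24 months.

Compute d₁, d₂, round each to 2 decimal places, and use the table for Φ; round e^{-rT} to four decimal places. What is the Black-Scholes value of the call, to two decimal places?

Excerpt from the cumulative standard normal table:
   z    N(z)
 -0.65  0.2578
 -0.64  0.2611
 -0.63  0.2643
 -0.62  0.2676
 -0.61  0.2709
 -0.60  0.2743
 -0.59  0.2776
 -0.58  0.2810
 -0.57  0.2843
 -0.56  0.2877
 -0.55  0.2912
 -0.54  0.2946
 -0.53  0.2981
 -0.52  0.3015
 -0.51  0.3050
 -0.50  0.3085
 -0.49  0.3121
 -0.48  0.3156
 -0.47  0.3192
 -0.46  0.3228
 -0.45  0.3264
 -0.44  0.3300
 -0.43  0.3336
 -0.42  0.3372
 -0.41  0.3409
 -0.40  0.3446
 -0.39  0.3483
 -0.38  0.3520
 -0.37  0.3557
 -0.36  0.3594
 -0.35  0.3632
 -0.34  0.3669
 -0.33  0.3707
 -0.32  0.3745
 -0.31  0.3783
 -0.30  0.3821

$28.03

σ√T = 0.19·√2 = 0.2687
d₁ = [ln(480/560) + (0.012 + 0.19²/2)·2] / 0.2687 = [-0.1542 + 0.0601] / 0.2687 = -0.3500 which rounds to -0.35
d₂ = d₁ − σ√T = -0.3500 − 0.2687 = -0.6187 which rounds to -0.62
exp(−rT) = exp(−0.012·2) = 0.9763
C = 480·N(-0.35) − 560·0.9763·N(-0.62) = 480·0.3632 − 560·0.9763·0.2676 = 174.3360 − 146.3044 = 28.0316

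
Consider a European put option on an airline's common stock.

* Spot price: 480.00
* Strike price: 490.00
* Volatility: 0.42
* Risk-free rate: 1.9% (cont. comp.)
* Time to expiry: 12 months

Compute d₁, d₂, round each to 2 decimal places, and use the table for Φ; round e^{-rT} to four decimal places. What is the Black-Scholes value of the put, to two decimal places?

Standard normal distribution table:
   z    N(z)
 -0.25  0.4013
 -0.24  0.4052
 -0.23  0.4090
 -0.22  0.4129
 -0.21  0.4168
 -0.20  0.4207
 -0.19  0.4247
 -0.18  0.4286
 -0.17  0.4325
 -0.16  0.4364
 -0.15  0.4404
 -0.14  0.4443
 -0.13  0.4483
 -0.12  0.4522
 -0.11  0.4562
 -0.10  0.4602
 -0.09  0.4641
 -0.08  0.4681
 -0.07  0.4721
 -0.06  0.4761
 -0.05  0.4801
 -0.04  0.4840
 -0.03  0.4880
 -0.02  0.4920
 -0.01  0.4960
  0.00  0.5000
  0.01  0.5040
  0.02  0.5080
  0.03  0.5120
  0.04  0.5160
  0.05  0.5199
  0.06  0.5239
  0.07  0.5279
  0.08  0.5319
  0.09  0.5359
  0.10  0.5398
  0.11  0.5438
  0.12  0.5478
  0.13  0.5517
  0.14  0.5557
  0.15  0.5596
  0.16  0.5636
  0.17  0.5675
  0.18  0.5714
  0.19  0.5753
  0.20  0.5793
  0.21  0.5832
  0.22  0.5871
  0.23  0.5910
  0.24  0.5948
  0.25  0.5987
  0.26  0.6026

80.33

σ√T = 0.42·√1 = 0.4200
d₁ = [ln(480/490) + (0.019 + 0.42²/2)·1] / 0.4200 = [-0.0206 + 0.1072] / 0.4200 = 0.2061 which rounds to 0.21
d₂ = d₁ − σ√T = 0.2061 − 0.4200 = -0.2139 which rounds to -0.21
exp(−rT) = exp(−0.019·1) = 0.9812
P = 490·0.9812·N(0.21) − 480·N(-0.21) = 490·0.9812·0.5832 − 480·0.4168 = 280.3956 − 200.0640 = 80.3316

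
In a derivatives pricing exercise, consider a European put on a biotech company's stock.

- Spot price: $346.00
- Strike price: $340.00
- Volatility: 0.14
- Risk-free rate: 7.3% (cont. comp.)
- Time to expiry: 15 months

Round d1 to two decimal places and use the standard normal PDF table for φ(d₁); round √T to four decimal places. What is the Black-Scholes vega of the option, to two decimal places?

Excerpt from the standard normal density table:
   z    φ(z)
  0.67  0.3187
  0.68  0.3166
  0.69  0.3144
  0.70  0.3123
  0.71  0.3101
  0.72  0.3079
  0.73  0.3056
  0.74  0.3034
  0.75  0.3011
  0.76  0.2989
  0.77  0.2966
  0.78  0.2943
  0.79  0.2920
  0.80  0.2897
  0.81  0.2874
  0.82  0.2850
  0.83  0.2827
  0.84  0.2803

T = 1.25;  σ√T = 0.1565
d₁ = [ln(346/340) + (0.073 + 0.14²/2)·1.25] / 0.1565 = [0.0175 + 0.1035] / 0.1565 = 0.7730 ⇒ 0.77
√T = √1.25 = 1.1180
φ(d₁) = φ(0.77) = 0.2966
vega = S·φ(d₁)·√T = 346·0.2966·1.1180 = 114.7332
(Call and put vega coincide under Black-Scholes.)

114.73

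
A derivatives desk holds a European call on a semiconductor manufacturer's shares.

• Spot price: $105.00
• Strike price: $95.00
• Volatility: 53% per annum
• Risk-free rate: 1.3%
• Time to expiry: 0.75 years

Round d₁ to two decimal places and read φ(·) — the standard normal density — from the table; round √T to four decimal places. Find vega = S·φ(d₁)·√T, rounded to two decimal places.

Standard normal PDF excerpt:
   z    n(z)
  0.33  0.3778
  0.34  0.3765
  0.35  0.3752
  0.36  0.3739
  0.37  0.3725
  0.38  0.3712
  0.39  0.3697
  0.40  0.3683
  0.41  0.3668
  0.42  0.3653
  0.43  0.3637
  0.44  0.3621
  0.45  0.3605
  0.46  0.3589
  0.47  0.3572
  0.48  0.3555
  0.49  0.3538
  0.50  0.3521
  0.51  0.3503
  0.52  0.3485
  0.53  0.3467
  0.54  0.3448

32.48

σ√T = 0.53·√0.75 = 0.4590
ln(S/K) + (r + σ²/2)T = ln(105/95) + (0.013 + 0.53²/2)·0.75 = 0.1001 + 0.1151 = 0.2152
d₁ = 0.2152 / 0.4590 = 0.4688 which rounds to 0.47
√T = √0.75 = 0.8660
φ(d₁) = φ(0.47) = 0.3572
vega = S·φ(d₁)·√T = 105·0.3572·0.8660 = 32.4802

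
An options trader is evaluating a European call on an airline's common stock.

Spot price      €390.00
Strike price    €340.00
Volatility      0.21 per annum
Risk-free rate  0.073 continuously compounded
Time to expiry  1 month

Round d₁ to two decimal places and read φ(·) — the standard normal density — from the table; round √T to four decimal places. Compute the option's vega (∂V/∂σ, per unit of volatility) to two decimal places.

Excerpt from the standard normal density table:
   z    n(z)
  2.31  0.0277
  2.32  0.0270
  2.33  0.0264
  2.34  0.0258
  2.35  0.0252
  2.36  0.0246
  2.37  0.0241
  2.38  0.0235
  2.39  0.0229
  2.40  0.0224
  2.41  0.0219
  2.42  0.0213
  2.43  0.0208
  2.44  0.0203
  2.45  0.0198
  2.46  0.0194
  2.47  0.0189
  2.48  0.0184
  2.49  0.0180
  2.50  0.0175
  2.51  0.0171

2.58

T = 0.08333;  σ√T = 0.0606
d₁ = [ln(390/340) + (0.073 + 0.21²/2)·0.08333] / 0.0606 = [0.1372 + 0.0079] / 0.0606 = 2.3939 ≈ 2.39
√T = √0.08333 = 0.2887
φ(d₁) = φ(2.39) = 0.0229
vega = S·φ(d₁)·√T = 390·0.0229·0.2887 = 2.5784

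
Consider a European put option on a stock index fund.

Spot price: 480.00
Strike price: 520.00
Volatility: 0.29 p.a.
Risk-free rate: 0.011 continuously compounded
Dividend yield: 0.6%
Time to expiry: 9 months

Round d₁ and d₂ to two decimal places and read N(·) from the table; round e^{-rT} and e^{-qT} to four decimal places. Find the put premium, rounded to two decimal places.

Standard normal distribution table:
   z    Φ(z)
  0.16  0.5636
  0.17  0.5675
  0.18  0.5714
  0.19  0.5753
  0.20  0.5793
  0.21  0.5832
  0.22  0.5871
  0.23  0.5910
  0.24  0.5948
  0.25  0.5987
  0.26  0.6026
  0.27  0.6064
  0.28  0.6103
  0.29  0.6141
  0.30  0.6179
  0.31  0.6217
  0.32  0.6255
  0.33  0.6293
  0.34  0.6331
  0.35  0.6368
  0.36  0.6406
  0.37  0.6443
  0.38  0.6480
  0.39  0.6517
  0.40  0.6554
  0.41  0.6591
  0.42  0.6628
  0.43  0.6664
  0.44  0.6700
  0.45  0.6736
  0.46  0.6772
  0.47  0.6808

70.65

σ√T = 0.29·√0.75 = 0.2511
d₁ = [ln(480/520) + (0.011 − 0.006 + 0.29²/2)·0.75] / 0.2511 = [-0.0800 + 0.0353] / 0.2511 = -0.1782 which rounds to -0.18
d₂ = d₁ − σ√T = -0.1782 − 0.2511 = -0.4294 which rounds to -0.43
e^(−qT) = e^(−0.006·0.75) = 0.9955;  e^(−rT) = e^(−0.011·0.75) = 0.9918
N(−d₂) = N(0.43) = 0.6664;  N(−d₁) = N(0.18) = 0.5714
P = 520·0.9918·0.6664 − 480·0.9955·0.5714 = 343.6865 − 273.0378 = 70.6487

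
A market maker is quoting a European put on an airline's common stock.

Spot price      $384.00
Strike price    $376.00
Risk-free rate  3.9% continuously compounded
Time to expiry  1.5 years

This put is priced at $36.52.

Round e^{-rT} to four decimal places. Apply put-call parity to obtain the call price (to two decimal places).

$65.88

e^(−rT) = e^(−0.039·1.5) = 0.9432
Put-call parity: C − P = S − K·e^(−rT) = 384 − 376·0.9432 = 384 − 354.6432 = 29.3568
C = P + (C − P) = 36.52 + (29.3568) = 65.8768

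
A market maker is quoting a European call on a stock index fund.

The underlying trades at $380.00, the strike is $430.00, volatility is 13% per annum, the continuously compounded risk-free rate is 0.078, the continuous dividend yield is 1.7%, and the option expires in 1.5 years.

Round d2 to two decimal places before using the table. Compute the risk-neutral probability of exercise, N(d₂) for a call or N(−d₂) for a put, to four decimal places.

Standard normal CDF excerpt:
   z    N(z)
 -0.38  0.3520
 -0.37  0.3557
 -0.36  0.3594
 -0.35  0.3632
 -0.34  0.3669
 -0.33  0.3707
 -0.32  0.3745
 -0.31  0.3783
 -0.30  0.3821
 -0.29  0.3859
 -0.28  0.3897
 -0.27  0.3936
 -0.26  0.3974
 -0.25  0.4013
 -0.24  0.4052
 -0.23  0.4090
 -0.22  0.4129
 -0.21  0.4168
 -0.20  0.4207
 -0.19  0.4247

σ√T = 0.13 × 1.2247 = 0.1592
d₁ = [ln(380/430) + (0.078 − 0.017 + 0.13²/2)·1.5] / 0.1592 = [-0.1236 + 0.1042] / 0.1592 = -0.1221 ≈ -0.12
d₂ = d₁ − σ√T = -0.1221 − 0.1592 = -0.2813 ≈ -0.28
Pr(exercise) under Q = N(d₂) = 0.3897

0.3897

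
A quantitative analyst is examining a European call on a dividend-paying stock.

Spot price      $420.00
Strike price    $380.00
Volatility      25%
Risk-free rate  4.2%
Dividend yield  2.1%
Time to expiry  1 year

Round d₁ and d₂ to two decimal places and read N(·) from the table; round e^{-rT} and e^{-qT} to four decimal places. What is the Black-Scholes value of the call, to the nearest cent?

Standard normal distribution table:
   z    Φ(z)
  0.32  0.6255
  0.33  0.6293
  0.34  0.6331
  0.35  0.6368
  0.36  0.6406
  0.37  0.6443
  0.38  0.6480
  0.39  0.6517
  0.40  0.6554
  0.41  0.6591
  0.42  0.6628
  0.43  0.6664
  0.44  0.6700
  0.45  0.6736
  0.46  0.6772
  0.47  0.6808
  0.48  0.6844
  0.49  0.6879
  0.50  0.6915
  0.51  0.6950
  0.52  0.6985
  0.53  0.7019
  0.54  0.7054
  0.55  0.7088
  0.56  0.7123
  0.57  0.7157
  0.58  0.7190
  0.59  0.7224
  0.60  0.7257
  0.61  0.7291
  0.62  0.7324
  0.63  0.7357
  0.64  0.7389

$66.43

σ√T = 0.25 × 1.0000 = 0.2500
d₁ = [ln(420/380) + (0.042 − 0.021 + 0.25²/2)·1] / 0.2500 = [0.1001 + 0.0523] / 0.2500 = 0.6093 ≈ 0.61
d₂ = d₁ − σ√T = 0.6093 − 0.2500 = 0.3593 ≈ 0.36
exp(−qT) = exp(−0.021·1) = 0.9792;  exp(−rT) = exp(−0.042·1) = 0.9589
C = 420·0.9792·N(0.61) − 380·0.9589·N(0.36) = 420·0.9792·0.7291 − 380·0.9589·0.6406 = 299.8526 − 233.4231 = 66.4295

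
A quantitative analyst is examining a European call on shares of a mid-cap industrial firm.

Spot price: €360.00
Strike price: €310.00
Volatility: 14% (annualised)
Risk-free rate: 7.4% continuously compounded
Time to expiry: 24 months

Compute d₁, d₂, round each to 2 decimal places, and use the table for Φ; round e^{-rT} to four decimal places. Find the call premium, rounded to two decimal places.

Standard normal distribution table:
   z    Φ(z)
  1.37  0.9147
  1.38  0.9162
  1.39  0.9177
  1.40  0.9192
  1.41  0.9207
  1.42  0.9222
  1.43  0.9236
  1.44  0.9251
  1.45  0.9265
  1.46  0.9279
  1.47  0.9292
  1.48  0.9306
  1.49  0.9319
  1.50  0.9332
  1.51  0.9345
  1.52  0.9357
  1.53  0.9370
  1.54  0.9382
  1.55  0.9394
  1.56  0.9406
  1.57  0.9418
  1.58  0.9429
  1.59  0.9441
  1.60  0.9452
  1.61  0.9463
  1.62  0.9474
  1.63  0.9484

σ√T = 0.14·√2 = 0.1980
ln(S/K) + (r + σ²/2)T = ln(360/310) + (0.074 + 0.14²/2)·2 = 0.1495 + 0.1676 = 0.3171
d₁ = 0.3171 / 0.1980 = 1.6018 → 1.60
d₂ = d₁ − σ√T = 1.6018 − 0.1980 = 1.4038 → 1.40
exp(−rT) = exp(−0.074·2) = 0.8624
N(d₁) = N(1.60) = 0.9452;  N(d₂) = N(1.40) = 0.9192
C = 360·0.9452 − 310·0.8624·0.9192 = 340.2720 − 245.7426 = 94.5294

€94.53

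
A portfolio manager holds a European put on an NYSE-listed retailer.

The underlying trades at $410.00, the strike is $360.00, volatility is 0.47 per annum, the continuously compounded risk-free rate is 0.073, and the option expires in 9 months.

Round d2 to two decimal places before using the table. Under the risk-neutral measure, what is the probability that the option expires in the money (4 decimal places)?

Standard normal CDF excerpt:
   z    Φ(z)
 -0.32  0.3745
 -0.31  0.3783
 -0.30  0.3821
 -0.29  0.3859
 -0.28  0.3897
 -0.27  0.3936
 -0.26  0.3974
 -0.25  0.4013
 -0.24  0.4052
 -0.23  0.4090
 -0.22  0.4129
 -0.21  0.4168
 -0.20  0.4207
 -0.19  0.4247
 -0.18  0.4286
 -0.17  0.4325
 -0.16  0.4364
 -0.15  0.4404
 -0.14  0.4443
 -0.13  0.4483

0.4013

T = 0.75;  σ√T = 0.4070
d₁ = [ln(410/360) + (0.073 + 0.47²/2)·0.75] / 0.4070 = [0.1301 + 0.1376] / 0.4070 = 0.6575 → 0.66
d₂ = d₁ − σ√T = 0.6575 − 0.4070 = 0.2505 → 0.25
Risk-neutral Pr[S_T < K] = N(−d₂) = N(-0.25) = 0.4013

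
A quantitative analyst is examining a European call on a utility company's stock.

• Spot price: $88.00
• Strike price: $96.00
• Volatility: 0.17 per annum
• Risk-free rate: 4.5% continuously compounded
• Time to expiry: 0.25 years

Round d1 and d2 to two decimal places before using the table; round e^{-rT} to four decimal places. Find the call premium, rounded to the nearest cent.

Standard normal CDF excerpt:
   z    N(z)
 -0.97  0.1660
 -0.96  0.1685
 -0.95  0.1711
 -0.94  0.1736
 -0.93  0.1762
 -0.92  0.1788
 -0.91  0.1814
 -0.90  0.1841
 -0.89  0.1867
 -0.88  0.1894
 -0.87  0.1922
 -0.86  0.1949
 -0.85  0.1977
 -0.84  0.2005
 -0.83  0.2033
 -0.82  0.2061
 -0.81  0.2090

$0.67

T = 0.25;  σ√T = 0.0850
ln(S/K) + (r + σ²/2)T = ln(88/96) + (0.045 + 0.17²/2)·0.25 = -0.0870 + 0.0149 = -0.0721
d₁ = -0.0721 / 0.0850 = -0.8488 ≈ -0.85
d₂ = d₁ − σ√T = -0.8488 − 0.0850 = -0.9338 ≈ -0.93
exp(−rT) = exp(−0.045·0.25) = 0.9888
C = 88·N(-0.85) − 96·0.9888·N(-0.93) = 88·0.1977 − 96·0.9888·0.1762 = 17.3976 − 16.7257 = 0.6719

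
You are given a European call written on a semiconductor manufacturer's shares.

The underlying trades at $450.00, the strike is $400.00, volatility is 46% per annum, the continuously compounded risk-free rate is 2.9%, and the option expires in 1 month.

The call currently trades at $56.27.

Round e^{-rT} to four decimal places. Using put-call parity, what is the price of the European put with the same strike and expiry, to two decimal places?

exp(−rT) = exp(−0.029·0.08333) = 0.9976
Put-call parity: C − P = S − K·e^(−rT) = 450 − 400·0.9976 = 450 − 399.0400 = 50.9600
P = C − (C − P) = 56.27 − (50.9600) = 5.3100

$5.31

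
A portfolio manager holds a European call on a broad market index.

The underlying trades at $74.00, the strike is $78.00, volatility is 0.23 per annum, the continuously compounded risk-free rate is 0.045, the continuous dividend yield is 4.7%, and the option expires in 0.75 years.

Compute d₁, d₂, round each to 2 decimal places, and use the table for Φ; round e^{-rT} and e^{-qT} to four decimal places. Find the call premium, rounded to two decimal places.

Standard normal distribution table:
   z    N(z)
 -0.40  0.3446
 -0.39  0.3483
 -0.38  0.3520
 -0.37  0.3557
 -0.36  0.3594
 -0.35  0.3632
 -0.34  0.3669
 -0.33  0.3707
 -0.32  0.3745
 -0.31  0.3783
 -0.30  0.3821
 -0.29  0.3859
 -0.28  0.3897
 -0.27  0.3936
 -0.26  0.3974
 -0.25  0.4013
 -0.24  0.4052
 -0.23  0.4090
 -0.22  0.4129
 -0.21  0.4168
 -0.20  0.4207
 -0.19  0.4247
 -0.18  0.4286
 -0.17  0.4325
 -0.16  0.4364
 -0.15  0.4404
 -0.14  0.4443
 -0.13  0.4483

σ√T = 0.23 × 0.8660 = 0.1992
d₁ = [ln(74/78) + (0.045 − 0.047 + 0.23²/2)·0.75] / 0.1992 = [-0.0526 + 0.0183] / 0.1992 = -0.1722 ⇒ -0.17
d₂ = d₁ − σ√T = -0.1722 − 0.1992 = -0.3714 ⇒ -0.37
e^(−qT) = e^(−0.047·0.75) = 0.9654;  e^(−rT) = e^(−0.045·0.75) = 0.9668
C = 74·0.9654·N(-0.17) − 78·0.9668·N(-0.37) = 74·0.9654·0.4325 − 78·0.9668·0.3557 = 30.8976 − 26.8235 = 4.0741

$4.07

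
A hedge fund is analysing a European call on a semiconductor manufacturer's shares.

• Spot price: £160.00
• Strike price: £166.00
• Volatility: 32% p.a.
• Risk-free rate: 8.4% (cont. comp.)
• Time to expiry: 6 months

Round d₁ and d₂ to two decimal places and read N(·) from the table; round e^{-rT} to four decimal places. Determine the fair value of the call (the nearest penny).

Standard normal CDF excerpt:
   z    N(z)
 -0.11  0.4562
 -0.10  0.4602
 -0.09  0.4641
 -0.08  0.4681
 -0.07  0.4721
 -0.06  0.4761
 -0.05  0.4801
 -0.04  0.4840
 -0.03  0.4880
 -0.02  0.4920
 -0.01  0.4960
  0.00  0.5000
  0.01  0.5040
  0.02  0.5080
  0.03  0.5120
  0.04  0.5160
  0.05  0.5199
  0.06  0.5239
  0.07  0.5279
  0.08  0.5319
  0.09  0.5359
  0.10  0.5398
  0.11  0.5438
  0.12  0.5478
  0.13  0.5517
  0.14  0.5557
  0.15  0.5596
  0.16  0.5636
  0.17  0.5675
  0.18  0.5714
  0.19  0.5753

£15.04

σ√T = 0.32·√0.5 = 0.2263
d₁ = [ln(160/166) + (0.084 + 0.32²/2)·0.5] / 0.2263 = [-0.0368 + 0.0676] / 0.2263 = 0.1361 which rounds to 0.14
d₂ = d₁ − σ√T = 0.1361 − 0.2263 = -0.0902 which rounds to -0.09
exp(−rT) = exp(−0.084·0.5) = 0.9589
N(d₁) = N(0.14) = 0.5557;  N(d₂) = N(-0.09) = 0.4641
C = 160·0.5557 − 166·0.9589·0.4641 = 88.9120 − 73.8742 = 15.0378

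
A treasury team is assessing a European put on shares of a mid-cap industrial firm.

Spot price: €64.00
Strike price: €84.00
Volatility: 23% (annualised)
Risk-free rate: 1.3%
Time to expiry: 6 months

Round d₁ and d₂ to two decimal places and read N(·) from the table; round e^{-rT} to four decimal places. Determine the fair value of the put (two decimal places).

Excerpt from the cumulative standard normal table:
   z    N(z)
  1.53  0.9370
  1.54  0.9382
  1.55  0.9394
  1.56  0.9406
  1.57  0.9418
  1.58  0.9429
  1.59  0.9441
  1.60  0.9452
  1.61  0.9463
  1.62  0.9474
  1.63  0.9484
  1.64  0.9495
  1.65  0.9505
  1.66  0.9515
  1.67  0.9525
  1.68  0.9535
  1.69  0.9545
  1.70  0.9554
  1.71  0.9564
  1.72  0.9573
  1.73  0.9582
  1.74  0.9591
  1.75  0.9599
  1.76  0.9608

σ√T = 0.23 × 0.7071 = 0.1626
d₁ = [ln(64/84) + (0.013 + 0.23²/2)·0.5] / 0.1626 = [-0.2719 + 0.0197] / 0.1626 = -1.5508 ≈ -1.55
d₂ = d₁ − σ√T = -1.5508 − 0.1626 = -1.7134 ≈ -1.71
exp(−rT) = exp(−0.013·0.5) = 0.9935
N(−d₂) = N(1.71) = 0.9564;  N(−d₁) = N(1.55) = 0.9394
P = 84·0.9935·0.9564 − 64·0.9394 = 79.8154 − 60.1216 = 19.6938

€19.69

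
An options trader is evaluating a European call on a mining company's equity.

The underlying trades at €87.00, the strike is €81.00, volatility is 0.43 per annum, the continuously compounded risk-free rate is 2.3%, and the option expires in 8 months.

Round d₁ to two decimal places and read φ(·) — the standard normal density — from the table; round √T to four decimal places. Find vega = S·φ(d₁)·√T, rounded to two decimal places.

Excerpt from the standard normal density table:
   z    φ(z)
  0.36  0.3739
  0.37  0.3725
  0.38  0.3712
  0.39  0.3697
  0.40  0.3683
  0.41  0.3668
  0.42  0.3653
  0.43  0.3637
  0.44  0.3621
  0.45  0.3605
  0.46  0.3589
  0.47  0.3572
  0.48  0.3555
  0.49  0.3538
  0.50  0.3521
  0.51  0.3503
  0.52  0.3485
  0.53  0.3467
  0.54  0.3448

25.95

σ√T = 0.43·√0.6667 = 0.3511
d₁ = [ln(87/81) + (0.023 + 0.43²/2)·0.6667] / 0.3511 = [0.0715 + 0.0770] / 0.3511 = 0.4228 ⇒ 0.42
√T = √0.6667 = 0.8165
φ(d₁) = φ(0.42) = 0.3653
vega = S·φ(d₁)·√T = 87·0.3653·0.8165 = 25.9493
(The put has the same vega.)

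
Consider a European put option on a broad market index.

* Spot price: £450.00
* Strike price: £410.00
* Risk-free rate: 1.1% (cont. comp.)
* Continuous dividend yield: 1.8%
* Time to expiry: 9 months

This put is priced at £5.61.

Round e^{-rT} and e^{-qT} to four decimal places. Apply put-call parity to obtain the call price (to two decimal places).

e^(−qT) = e^(−0.018·0.75) = 0.9866;  e^(−rT) = e^(−0.011·0.75) = 0.9918
Put-call parity: C − P = S·e^(−qT) − K·e^(−rT) = 450·0.9866 − 410·0.9918 = 443.9700 − 406.6380 = 37.3320
C = P + (C − P) = 5.61 + (37.3320) = 42.9420

£42.94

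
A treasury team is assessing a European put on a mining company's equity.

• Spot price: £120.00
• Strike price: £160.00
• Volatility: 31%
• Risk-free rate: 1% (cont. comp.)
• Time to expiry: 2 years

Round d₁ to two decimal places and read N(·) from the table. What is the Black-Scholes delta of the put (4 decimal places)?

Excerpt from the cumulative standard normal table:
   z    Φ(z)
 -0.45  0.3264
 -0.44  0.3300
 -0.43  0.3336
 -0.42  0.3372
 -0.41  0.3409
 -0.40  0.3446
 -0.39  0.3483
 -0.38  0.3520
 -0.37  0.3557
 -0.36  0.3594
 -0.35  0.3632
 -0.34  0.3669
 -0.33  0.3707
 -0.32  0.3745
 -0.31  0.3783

T = 2;  σ√T = 0.4384
d₁ = [ln(120/160) + (0.01 + 0.31²/2)·2] / 0.4384 = [-0.2877 + 0.1161] / 0.4384 = -0.3914 ≈ -0.39
N(d₁) = N(-0.39) = 0.3483
Δ_put = N(d₁) − 1 = 0.3483 − 1 = -0.6517

-0.6517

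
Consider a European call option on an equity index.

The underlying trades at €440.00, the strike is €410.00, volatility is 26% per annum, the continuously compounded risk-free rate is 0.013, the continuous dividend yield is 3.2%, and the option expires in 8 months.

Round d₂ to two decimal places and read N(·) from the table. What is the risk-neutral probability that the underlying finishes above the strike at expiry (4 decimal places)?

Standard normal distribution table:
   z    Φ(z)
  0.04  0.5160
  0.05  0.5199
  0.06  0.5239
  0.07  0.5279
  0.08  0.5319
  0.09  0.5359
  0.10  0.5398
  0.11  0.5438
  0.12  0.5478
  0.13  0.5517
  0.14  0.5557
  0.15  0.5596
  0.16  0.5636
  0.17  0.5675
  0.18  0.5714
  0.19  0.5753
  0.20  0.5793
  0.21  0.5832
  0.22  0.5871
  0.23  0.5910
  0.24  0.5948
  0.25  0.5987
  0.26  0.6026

0.5675

σ√T = 0.26·√0.6667 = 0.2123
d₁ = [ln(440/410) + (0.013 − 0.032 + 0.26²/2)·0.6667] / 0.2123 = [0.0706 + 0.0099] / 0.2123 = 0.3791 ⇒ 0.38
d₂ = d₁ − σ√T = 0.3791 − 0.2123 = 0.1668 ⇒ 0.17
Pr(exercise) under Q = N(d₂) = 0.5675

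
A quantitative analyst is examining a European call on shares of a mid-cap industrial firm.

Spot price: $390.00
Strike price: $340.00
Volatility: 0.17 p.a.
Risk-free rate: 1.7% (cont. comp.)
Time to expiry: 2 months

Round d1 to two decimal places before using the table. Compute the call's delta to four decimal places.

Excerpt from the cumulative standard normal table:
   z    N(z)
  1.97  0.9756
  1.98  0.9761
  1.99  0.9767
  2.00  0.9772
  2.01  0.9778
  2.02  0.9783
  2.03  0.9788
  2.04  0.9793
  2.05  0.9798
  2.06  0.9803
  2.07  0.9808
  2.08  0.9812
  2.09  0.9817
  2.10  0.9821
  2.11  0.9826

σ√T = 0.17·√0.1667 = 0.0694
d₁ = [ln(390/340) + (0.017 + ½·0.17²)·0.1667] / (σ√T) = (0.1372 + 0.0052) / 0.0694 = 2.0524 which rounds to 2.05
N(d₁) = N(2.05) = 0.9798
Δ_call = N(d₁) = 0.9798

0.9798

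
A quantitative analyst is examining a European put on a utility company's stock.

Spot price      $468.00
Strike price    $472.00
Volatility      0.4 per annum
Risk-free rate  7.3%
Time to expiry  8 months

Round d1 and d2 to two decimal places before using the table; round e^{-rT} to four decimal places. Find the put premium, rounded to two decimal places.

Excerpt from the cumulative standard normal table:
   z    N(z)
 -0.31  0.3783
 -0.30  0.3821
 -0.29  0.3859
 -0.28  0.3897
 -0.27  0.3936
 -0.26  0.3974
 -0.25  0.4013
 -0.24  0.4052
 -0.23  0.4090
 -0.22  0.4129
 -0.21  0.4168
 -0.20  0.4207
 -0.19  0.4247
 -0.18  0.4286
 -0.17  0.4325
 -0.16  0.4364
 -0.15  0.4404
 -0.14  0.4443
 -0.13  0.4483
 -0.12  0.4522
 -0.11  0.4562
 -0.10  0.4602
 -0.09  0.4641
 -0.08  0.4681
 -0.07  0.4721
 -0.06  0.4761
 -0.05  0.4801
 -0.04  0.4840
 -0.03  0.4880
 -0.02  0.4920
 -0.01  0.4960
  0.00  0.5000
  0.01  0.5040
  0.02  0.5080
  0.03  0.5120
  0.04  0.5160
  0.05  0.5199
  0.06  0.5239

$51.38

σ√T = 0.4 × 0.8165 = 0.3266
d₁ = [ln(468/472) + (0.073 + 0.4²/2)·0.6667] / 0.3266 = [-0.0085 + 0.1020] / 0.3266 = 0.2863 which rounds to 0.29
d₂ = d₁ − σ√T = 0.2863 − 0.3266 = -0.0403 which rounds to -0.04
e^(−rT) = e^(−0.073·0.6667) = 0.9525
N(−d₂) = N(0.04) = 0.5160;  N(−d₁) = N(-0.29) = 0.3859
P = 472·0.9525·0.5160 − 468·0.3859 = 231.9833 − 180.6012 = 51.3821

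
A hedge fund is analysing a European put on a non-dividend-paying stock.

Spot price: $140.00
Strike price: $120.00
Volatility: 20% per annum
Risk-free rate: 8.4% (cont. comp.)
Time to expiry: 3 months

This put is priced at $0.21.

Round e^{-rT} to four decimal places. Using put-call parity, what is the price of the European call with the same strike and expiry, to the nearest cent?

$22.71

e^(−rT) = e^(−0.084·0.25) = 0.9792
Put-call parity: C − P = S − K·e^(−rT) = 140 − 120·0.9792 = 140 − 117.5040 = 22.4960
C = P + (C − P) = 0.21 + (22.4960) = 22.7060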